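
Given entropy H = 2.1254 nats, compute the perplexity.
8.3762

Perplexity is e^H (or exp(H) for natural log).

H = 2.1254 nats
Perplexity = e^2.1254 = 8.3762

Interpretation: The model's uncertainty is equivalent to choosing uniformly among 8.4 options.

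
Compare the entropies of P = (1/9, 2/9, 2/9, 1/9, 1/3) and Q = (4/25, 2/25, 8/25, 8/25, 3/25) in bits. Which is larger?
P

Computing entropies in bits:
H(P) = 2.1972
H(Q) = 2.1337

Distribution P has higher entropy.

Intuition: The distribution closer to uniform (more spread out) has higher entropy.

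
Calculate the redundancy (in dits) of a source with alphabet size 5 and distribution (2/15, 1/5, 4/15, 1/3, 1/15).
0.0520 dits

Redundancy measures how far a source is from maximum entropy:
R = H_max - H(X)

Maximum entropy for 5 symbols: H_max = log_10(5) = 0.6990 dits
Actual entropy: H(X) = 0.6470 dits
Redundancy: R = 0.6990 - 0.6470 = 0.0520 dits

This redundancy represents potential for compression: the source could be compressed by 0.0520 dits per symbol.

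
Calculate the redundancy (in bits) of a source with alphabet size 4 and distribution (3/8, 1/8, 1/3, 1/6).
0.1352 bits

Redundancy measures how far a source is from maximum entropy:
R = H_max - H(X)

Maximum entropy for 4 symbols: H_max = log_2(4) = 2.0000 bits
Actual entropy: H(X) = 1.8648 bits
Redundancy: R = 2.0000 - 1.8648 = 0.1352 bits

This redundancy represents potential for compression: the source could be compressed by 0.1352 bits per symbol.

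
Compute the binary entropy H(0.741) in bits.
0.8252 bits

The binary entropy function is:
H(p) = -p log(p) - (1-p) log(1-p)

H(0.741) = -0.741 × log_2(0.741) - 0.259 × log_2(0.259)
H(0.741) = 0.8252 bits

Note: Binary entropy is maximized at p=0.5 (H=1 bit) and minimized at p=0 or p=1 (H=0).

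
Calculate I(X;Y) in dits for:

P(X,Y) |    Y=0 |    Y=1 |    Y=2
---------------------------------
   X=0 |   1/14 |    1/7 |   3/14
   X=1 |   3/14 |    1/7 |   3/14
0.0118 dits

Mutual information: I(X;Y) = H(X) + H(Y) - H(X,Y)

Marginals:
P(X) = (3/7, 4/7), H(X) = 0.2966 dits
P(Y) = (2/7, 2/7, 3/7), H(Y) = 0.4686 dits

Joint entropy: H(X,Y) = 0.7534 dits

I(X;Y) = 0.2966 + 0.4686 - 0.7534 = 0.0118 dits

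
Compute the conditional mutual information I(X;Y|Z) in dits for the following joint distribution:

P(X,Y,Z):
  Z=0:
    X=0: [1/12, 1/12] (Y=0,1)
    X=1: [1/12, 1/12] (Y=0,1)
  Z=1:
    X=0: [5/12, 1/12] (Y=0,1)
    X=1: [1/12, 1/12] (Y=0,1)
0.0148 dits

Conditional mutual information: I(X;Y|Z) = H(X|Z) + H(Y|Z) - H(X,Y|Z)

H(Z) = 0.2764
H(X,Z) = 0.5396 → H(X|Z) = 0.2632
H(Y,Z) = 0.5396 → H(Y|Z) = 0.2632
H(X,Y,Z) = 0.7879 → H(X,Y|Z) = 0.5115

I(X;Y|Z) = 0.2632 + 0.2632 - 0.5115 = 0.0148 dits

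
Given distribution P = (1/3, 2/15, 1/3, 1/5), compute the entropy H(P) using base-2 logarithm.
1.9086 bits

Shannon entropy is H(X) = -Σ p(x) log p(x).

For P = (1/3, 2/15, 1/3, 1/5):
H = -1/3 × log_2(1/3) -2/15 × log_2(2/15) -1/3 × log_2(1/3) -1/5 × log_2(1/5)
H = 1.9086 bits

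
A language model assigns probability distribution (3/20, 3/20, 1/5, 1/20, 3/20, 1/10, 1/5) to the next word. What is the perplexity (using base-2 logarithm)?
6.5373

Perplexity is 2^H (or exp(H) for natural log).

First, H = -Σ p log p = 2.7087 bits
Perplexity = 2^2.7087 = 6.5373

Interpretation: The model's uncertainty is equivalent to choosing uniformly among 6.5 options.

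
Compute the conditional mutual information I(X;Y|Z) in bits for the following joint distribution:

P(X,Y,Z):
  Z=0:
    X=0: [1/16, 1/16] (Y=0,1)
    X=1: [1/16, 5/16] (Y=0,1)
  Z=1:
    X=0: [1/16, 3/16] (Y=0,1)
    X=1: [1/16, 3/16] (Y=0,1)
0.0369 bits

Conditional mutual information: I(X;Y|Z) = H(X|Z) + H(Y|Z) - H(X,Y|Z)

H(Z) = 1.0000
H(X,Z) = 1.9056 → H(X|Z) = 0.9056
H(Y,Z) = 1.8113 → H(Y|Z) = 0.8113
H(X,Y,Z) = 2.6800 → H(X,Y|Z) = 1.6800

I(X;Y|Z) = 0.9056 + 0.8113 - 1.6800 = 0.0369 bits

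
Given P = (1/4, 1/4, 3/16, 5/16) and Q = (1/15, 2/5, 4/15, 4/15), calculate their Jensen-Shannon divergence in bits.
0.0597 bits

Jensen-Shannon divergence is:
JSD(P||Q) = 0.5 × D_KL(P||M) + 0.5 × D_KL(Q||M)
where M = 0.5 × (P + Q) is the mixture distribution.

M = 0.5 × (1/4, 1/4, 3/16, 5/16) + 0.5 × (1/15, 2/5, 4/15, 4/15) = (0.158333, 13/40, 0.227083, 0.289583)

D_KL(P||M) = 0.0526 bits
D_KL(Q||M) = 0.0667 bits

JSD(P||Q) = 0.5 × 0.0526 + 0.5 × 0.0667 = 0.0597 bits

Unlike KL divergence, JSD is symmetric and bounded: 0 ≤ JSD ≤ log(2).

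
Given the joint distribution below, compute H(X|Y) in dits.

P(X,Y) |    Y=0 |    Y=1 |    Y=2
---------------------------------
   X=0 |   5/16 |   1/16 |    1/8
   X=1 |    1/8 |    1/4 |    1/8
0.2568 dits

Using the chain rule: H(X|Y) = H(X,Y) - H(Y)

First, compute H(X,Y) = 0.7223 dits

Marginal P(Y) = (7/16, 5/16, 1/4)
H(Y) = 0.4654 dits

H(X|Y) = H(X,Y) - H(Y) = 0.7223 - 0.4654 = 0.2568 dits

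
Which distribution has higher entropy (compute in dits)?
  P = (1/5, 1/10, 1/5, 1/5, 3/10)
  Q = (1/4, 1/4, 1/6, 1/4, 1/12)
P

Computing entropies in dits:
H(P) = 0.6762
H(Q) = 0.6712

Distribution P has higher entropy.

Intuition: The distribution closer to uniform (more spread out) has higher entropy.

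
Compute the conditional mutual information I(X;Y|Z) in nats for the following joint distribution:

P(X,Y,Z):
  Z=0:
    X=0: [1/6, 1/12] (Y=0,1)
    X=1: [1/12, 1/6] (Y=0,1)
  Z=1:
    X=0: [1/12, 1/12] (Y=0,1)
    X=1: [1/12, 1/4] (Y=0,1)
0.0436 nats

Conditional mutual information: I(X;Y|Z) = H(X|Z) + H(Y|Z) - H(X,Y|Z)

H(Z) = 0.6931
H(X,Z) = 1.3580 → H(X|Z) = 0.6648
H(Y,Z) = 1.3580 → H(Y|Z) = 0.6648
H(X,Y,Z) = 1.9792 → H(X,Y|Z) = 1.2861

I(X;Y|Z) = 0.6648 + 0.6648 - 1.2861 = 0.0436 nats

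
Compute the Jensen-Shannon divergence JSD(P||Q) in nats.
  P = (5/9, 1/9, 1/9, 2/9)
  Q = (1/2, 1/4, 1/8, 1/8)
0.0215 nats

Jensen-Shannon divergence is:
JSD(P||Q) = 0.5 × D_KL(P||M) + 0.5 × D_KL(Q||M)
where M = 0.5 × (P + Q) is the mixture distribution.

M = 0.5 × (5/9, 1/9, 1/9, 2/9) + 0.5 × (1/2, 1/4, 1/8, 1/8) = (19/36, 0.180556, 0.118056, 0.173611)

D_KL(P||M) = 0.0227 nats
D_KL(Q||M) = 0.0204 nats

JSD(P||Q) = 0.5 × 0.0227 + 0.5 × 0.0204 = 0.0215 nats

Unlike KL divergence, JSD is symmetric and bounded: 0 ≤ JSD ≤ log(2).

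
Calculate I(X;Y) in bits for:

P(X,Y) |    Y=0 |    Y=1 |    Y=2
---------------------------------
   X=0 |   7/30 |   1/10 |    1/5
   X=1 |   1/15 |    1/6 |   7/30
0.0815 bits

Mutual information: I(X;Y) = H(X) + H(Y) - H(X,Y)

Marginals:
P(X) = (8/15, 7/15), H(X) = 0.9968 bits
P(Y) = (3/10, 4/15, 13/30), H(Y) = 1.5524 bits

Joint entropy: H(X,Y) = 2.4676 bits

I(X;Y) = 0.9968 + 1.5524 - 2.4676 = 0.0815 bits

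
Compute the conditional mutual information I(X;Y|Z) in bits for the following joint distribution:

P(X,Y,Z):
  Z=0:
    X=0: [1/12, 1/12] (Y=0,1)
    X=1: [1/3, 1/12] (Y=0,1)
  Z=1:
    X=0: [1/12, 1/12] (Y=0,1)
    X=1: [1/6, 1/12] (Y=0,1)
0.0443 bits

Conditional mutual information: I(X;Y|Z) = H(X|Z) + H(Y|Z) - H(X,Y|Z)

H(Z) = 0.9799
H(X,Z) = 1.8879 → H(X|Z) = 0.9080
H(Y,Z) = 1.8879 → H(Y|Z) = 0.9080
H(X,Y,Z) = 2.7516 → H(X,Y|Z) = 1.7718

I(X;Y|Z) = 0.9080 + 0.9080 - 1.7718 = 0.0443 bits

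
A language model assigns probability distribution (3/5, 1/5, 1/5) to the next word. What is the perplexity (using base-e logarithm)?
2.5864

Perplexity is e^H (or exp(H) for natural log).

First, H = -Σ p log p = 0.9503 nats
Perplexity = e^0.9503 = 2.5864

Interpretation: The model's uncertainty is equivalent to choosing uniformly among 2.6 options.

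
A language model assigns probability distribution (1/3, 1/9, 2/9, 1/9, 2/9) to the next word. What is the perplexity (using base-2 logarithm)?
4.5858

Perplexity is 2^H (or exp(H) for natural log).

First, H = -Σ p log p = 2.1972 bits
Perplexity = 2^2.1972 = 4.5858

Interpretation: The model's uncertainty is equivalent to choosing uniformly among 4.6 options.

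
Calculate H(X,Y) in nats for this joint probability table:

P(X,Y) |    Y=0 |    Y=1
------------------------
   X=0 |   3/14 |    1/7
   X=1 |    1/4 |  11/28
1.3217 nats

Joint entropy is H(X,Y) = -Σ_{x,y} p(x,y) log p(x,y).

Summing over all non-zero entries:
H(X,Y) = -[3/14·log_e(3/14) + 1/7·log_e(1/7) + 1/4·log_e(1/4) + 11/28·log_e(11/28)]
H(X,Y) = 1.3217 nats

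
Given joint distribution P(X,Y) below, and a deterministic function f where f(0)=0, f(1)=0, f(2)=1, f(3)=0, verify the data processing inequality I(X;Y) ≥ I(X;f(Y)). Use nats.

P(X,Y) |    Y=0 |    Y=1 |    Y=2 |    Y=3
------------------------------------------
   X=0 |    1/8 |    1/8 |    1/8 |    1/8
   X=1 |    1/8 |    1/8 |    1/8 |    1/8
I(X;Y) = 0.0000, I(X;f(Y)) = 0.0000, inequality holds: 0.0000 ≥ 0.0000

Data Processing Inequality: For any Markov chain X → Y → Z, we have I(X;Y) ≥ I(X;Z).

Here Z = f(Y) is a deterministic function of Y, forming X → Y → Z.

Original I(X;Y) = 0.0000 nats

After applying f:
P(X,Z) where Z=f(Y):
- P(X,Z=0) = P(X,Y=0) + P(X,Y=1) + P(X,Y=3)
- P(X,Z=1) = P(X,Y=2)

I(X;Z) = I(X;f(Y)) = 0.0000 nats

Verification: 0.0000 ≥ 0.0000 ✓

Information cannot be created by processing; the function f can only lose information about X.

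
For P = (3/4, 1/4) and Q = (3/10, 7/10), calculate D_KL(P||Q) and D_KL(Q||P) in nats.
D_KL(P||Q) = 0.4298, D_KL(Q||P) = 0.4458

KL divergence is not symmetric: D_KL(P||Q) ≠ D_KL(Q||P) in general.

D_KL(P||Q) = 0.4298 nats
D_KL(Q||P) = 0.4458 nats

No, they are not equal!

This asymmetry is why KL divergence is not a true distance metric.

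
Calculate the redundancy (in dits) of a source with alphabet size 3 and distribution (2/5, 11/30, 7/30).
0.0107 dits

Redundancy measures how far a source is from maximum entropy:
R = H_max - H(X)

Maximum entropy for 3 symbols: H_max = log_10(3) = 0.4771 dits
Actual entropy: H(X) = 0.4664 dits
Redundancy: R = 0.4771 - 0.4664 = 0.0107 dits

This redundancy represents potential for compression: the source could be compressed by 0.0107 dits per symbol.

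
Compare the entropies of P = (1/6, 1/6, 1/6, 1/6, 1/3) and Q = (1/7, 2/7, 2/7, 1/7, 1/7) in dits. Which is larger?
P

Computing entropies in dits:
H(P) = 0.6778
H(Q) = 0.6731

Distribution P has higher entropy.

Intuition: The distribution closer to uniform (more spread out) has higher entropy.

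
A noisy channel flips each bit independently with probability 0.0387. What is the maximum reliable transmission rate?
0.7637 bits

For a binary symmetric channel (BSC) with error probability p:
Capacity C = 1 - H(p) bits per symbol

where H(p) = -p log₂(p) - (1-p) log₂(1-p) is the binary entropy function.

H(0.0387) = 0.2363 bits
C = 1 - 0.2363 = 0.7637 bits per symbol

This means we can reliably transmit up to 0.7637 bits of information per channel use.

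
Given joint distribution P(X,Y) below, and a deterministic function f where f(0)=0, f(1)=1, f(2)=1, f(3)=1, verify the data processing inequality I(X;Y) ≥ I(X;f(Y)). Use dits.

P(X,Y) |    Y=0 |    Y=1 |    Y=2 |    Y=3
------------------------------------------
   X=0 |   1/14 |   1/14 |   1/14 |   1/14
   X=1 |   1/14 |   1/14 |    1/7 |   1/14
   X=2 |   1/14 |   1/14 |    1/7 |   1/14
I(X;Y) = 0.0045, I(X;f(Y)) = 0.0006, inequality holds: 0.0045 ≥ 0.0006

Data Processing Inequality: For any Markov chain X → Y → Z, we have I(X;Y) ≥ I(X;Z).

Here Z = f(Y) is a deterministic function of Y, forming X → Y → Z.

Original I(X;Y) = 0.0045 dits

After applying f:
P(X,Z) where Z=f(Y):
- P(X,Z=0) = P(X,Y=0)
- P(X,Z=1) = P(X,Y=1) + P(X,Y=2) + P(X,Y=3)

I(X;Z) = I(X;f(Y)) = 0.0006 dits

Verification: 0.0045 ≥ 0.0006 ✓

Information cannot be created by processing; the function f can only lose information about X.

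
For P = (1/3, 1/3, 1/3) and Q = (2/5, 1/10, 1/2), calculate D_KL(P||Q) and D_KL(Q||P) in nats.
D_KL(P||Q) = 0.2054, D_KL(Q||P) = 0.1553

KL divergence is not symmetric: D_KL(P||Q) ≠ D_KL(Q||P) in general.

D_KL(P||Q) = 0.2054 nats
D_KL(Q||P) = 0.1553 nats

No, they are not equal!

This asymmetry is why KL divergence is not a true distance metric.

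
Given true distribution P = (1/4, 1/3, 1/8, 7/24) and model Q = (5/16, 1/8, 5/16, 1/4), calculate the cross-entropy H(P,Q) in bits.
2.2126 bits

Cross-entropy: H(P,Q) = -Σ p(x) log q(x)

Alternatively: H(P,Q) = H(P) + D_KL(P||Q)
H(P) = 1.9218 bits
D_KL(P||Q) = 0.2908 bits

H(P,Q) = 1.9218 + 0.2908 = 2.2126 bits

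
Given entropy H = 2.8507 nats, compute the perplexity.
17.2999

Perplexity is e^H (or exp(H) for natural log).

H = 2.8507 nats
Perplexity = e^2.8507 = 17.2999

Interpretation: The model's uncertainty is equivalent to choosing uniformly among 17.3 options.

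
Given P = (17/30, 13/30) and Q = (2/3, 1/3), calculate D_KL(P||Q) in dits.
0.0094 dits

KL divergence: D_KL(P||Q) = Σ p(x) log(p(x)/q(x))

Computing term by term:
  x=0: 17/30 × log_10[(17/30)/(2/3)] = 17/30 × -0.0706 = -0.0400
  x=1: 13/30 × log_10[(13/30)/(1/3)] = 13/30 × 0.1139 = 0.0494

D_KL(P||Q) = 0.0094 dits

Note: KL divergence is always non-negative and equals 0 iff P = Q.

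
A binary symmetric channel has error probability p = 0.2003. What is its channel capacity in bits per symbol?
0.2775 bits

For a binary symmetric channel (BSC) with error probability p:
Capacity C = 1 - H(p) bits per symbol

where H(p) = -p log₂(p) - (1-p) log₂(1-p) is the binary entropy function.

H(0.2003) = 0.7225 bits
C = 1 - 0.7225 = 0.2775 bits per symbol

This means we can reliably transmit up to 0.2775 bits of information per channel use.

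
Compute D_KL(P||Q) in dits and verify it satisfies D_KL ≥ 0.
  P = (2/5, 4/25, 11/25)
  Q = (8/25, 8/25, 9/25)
0.0289 dits

KL divergence satisfies the Gibbs inequality: D_KL(P||Q) ≥ 0 for all distributions P, Q.

D_KL(P||Q) = Σ p(x) log(p(x)/q(x))
Term by term:
  x=0: 2/5 × log_10[(2/5)/(8/25)] = 0.0388
  x=1: 4/25 × log_10[(4/25)/(8/25)] = -0.0482
  x=2: 11/25 × log_10[(11/25)/(9/25)] = 0.0383
D_KL(P||Q) = 0.0289 dits

D_KL(P||Q) = 0.0289 ≥ 0 ✓

This non-negativity is a fundamental property: relative entropy cannot be negative because it measures how different Q is from P.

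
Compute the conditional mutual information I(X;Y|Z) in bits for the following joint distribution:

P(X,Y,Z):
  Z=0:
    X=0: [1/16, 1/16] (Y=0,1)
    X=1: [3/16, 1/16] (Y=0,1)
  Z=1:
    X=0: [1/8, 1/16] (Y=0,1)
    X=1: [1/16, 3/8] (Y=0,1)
0.1363 bits

Conditional mutual information: I(X;Y|Z) = H(X|Z) + H(Y|Z) - H(X,Y|Z)

H(Z) = 0.9544
H(X,Z) = 1.8496 → H(X|Z) = 0.8952
H(Y,Z) = 1.8496 → H(Y|Z) = 0.8952
H(X,Y,Z) = 2.6085 → H(X,Y|Z) = 1.6540

I(X;Y|Z) = 0.8952 + 0.8952 - 1.6540 = 0.1363 bits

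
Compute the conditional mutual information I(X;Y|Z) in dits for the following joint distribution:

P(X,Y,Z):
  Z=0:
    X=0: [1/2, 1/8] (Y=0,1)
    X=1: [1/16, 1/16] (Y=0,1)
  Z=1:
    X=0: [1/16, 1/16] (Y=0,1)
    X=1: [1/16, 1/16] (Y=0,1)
0.0097 dits

Conditional mutual information: I(X;Y|Z) = H(X|Z) + H(Y|Z) - H(X,Y|Z)

H(Z) = 0.2442
H(X,Z) = 0.4662 → H(X|Z) = 0.2220
H(Y,Z) = 0.5026 → H(Y|Z) = 0.2584
H(X,Y,Z) = 0.7149 → H(X,Y|Z) = 0.4707

I(X;Y|Z) = 0.2220 + 0.2584 - 0.4707 = 0.0097 dits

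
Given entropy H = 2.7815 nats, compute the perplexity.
16.1432

Perplexity is e^H (or exp(H) for natural log).

H = 2.7815 nats
Perplexity = e^2.7815 = 16.1432

Interpretation: The model's uncertainty is equivalent to choosing uniformly among 16.1 options.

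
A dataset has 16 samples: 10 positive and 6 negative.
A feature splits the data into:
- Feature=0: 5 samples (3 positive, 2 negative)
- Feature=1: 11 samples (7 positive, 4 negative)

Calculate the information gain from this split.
0.0009 bits

Information Gain = H(Y) - H(Y|Feature)

Before split:
P(positive) = 10/16 = 0.6250
H(Y) = 0.9544 bits

After split:
Feature=0: H = 0.9710 bits (weight = 5/16)
Feature=1: H = 0.9457 bits (weight = 11/16)
H(Y|Feature) = (5/16)×0.9710 + (11/16)×0.9457 = 0.9536 bits

Information Gain = 0.9544 - 0.9536 = 0.0009 bits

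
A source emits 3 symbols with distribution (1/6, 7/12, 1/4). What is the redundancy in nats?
0.1390 nats

Redundancy measures how far a source is from maximum entropy:
R = H_max - H(X)

Maximum entropy for 3 symbols: H_max = log_e(3) = 1.0986 nats
Actual entropy: H(X) = 0.9596 nats
Redundancy: R = 1.0986 - 0.9596 = 0.1390 nats

This redundancy represents potential for compression: the source could be compressed by 0.1390 nats per symbol.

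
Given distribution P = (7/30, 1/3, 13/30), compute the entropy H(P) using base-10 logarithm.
0.4639 dits

Shannon entropy is H(X) = -Σ p(x) log p(x).

For P = (7/30, 1/3, 13/30):
H = -7/30 × log_10(7/30) -1/3 × log_10(1/3) -13/30 × log_10(13/30)
H = 0.4639 dits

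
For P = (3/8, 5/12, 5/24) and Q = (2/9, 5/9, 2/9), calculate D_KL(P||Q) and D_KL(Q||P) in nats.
D_KL(P||Q) = 0.0629, D_KL(Q||P) = 0.0579

KL divergence is not symmetric: D_KL(P||Q) ≠ D_KL(Q||P) in general.

D_KL(P||Q) = 0.0629 nats
D_KL(Q||P) = 0.0579 nats

No, they are not equal!

This asymmetry is why KL divergence is not a true distance metric.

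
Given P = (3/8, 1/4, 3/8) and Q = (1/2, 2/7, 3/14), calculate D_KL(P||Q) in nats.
0.0686 nats

KL divergence: D_KL(P||Q) = Σ p(x) log(p(x)/q(x))

Computing term by term:
  x=0: 3/8 × log_e[(3/8)/(1/2)] = 3/8 × -0.2877 = -0.1079
  x=1: 1/4 × log_e[(1/4)/(2/7)] = 1/4 × -0.1335 = -0.0334
  x=2: 3/8 × log_e[(3/8)/(3/14)] = 3/8 × 0.5596 = 0.2099

D_KL(P||Q) = 0.0686 nats

Note: KL divergence is always non-negative and equals 0 iff P = Q.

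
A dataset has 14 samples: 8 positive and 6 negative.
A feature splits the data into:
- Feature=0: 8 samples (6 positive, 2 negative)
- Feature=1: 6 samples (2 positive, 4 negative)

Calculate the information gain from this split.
0.1281 bits

Information Gain = H(Y) - H(Y|Feature)

Before split:
P(positive) = 8/14 = 0.5714
H(Y) = 0.9852 bits

After split:
Feature=0: H = 0.8113 bits (weight = 8/14)
Feature=1: H = 0.9183 bits (weight = 6/14)
H(Y|Feature) = (8/14)×0.8113 + (6/14)×0.9183 = 0.8571 bits

Information Gain = 0.9852 - 0.8571 = 0.1281 bits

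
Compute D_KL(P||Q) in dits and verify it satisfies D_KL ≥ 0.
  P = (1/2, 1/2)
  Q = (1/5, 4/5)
0.0969 dits

KL divergence satisfies the Gibbs inequality: D_KL(P||Q) ≥ 0 for all distributions P, Q.

D_KL(P||Q) = Σ p(x) log(p(x)/q(x))
Term by term:
  x=0: 1/2 × log_10[(1/2)/(1/5)] = 0.1990
  x=1: 1/2 × log_10[(1/2)/(4/5)] = -0.1021
D_KL(P||Q) = 0.0969 dits

D_KL(P||Q) = 0.0969 ≥ 0 ✓

This non-negativity is a fundamental property: relative entropy cannot be negative because it measures how different Q is from P.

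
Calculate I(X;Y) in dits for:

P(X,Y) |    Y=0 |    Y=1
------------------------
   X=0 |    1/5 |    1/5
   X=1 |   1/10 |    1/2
0.0275 dits

Mutual information: I(X;Y) = H(X) + H(Y) - H(X,Y)

Marginals:
P(X) = (2/5, 3/5), H(X) = 0.2923 dits
P(Y) = (3/10, 7/10), H(Y) = 0.2653 dits

Joint entropy: H(X,Y) = 0.5301 dits

I(X;Y) = 0.2923 + 0.2653 - 0.5301 = 0.0275 dits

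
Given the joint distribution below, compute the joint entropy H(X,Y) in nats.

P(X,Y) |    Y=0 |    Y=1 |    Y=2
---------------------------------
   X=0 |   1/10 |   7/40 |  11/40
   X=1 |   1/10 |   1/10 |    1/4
1.6974 nats

Joint entropy is H(X,Y) = -Σ_{x,y} p(x,y) log p(x,y).

Summing over all non-zero entries:
H(X,Y) = -[1/10·log_e(1/10) + 7/40·log_e(7/40) + 11/40·log_e(11/40) + 1/10·log_e(1/10) + 1/10·log_e(1/10) + 1/4·log_e(1/4)]
H(X,Y) = 1.6974 nats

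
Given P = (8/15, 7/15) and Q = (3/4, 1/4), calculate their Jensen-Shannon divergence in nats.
0.0258 nats

Jensen-Shannon divergence is:
JSD(P||Q) = 0.5 × D_KL(P||M) + 0.5 × D_KL(Q||M)
where M = 0.5 × (P + Q) is the mixture distribution.

M = 0.5 × (8/15, 7/15) + 0.5 × (3/4, 1/4) = (0.641667, 0.358333)

D_KL(P||M) = 0.0246 nats
D_KL(Q||M) = 0.0270 nats

JSD(P||Q) = 0.5 × 0.0246 + 0.5 × 0.0270 = 0.0258 nats

Unlike KL divergence, JSD is symmetric and bounded: 0 ≤ JSD ≤ log(2).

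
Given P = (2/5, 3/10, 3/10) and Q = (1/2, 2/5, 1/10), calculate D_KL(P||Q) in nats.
0.1540 nats

KL divergence: D_KL(P||Q) = Σ p(x) log(p(x)/q(x))

Computing term by term:
  x=0: 2/5 × log_e[(2/5)/(1/2)] = 2/5 × -0.2231 = -0.0893
  x=1: 3/10 × log_e[(3/10)/(2/5)] = 3/10 × -0.2877 = -0.0863
  x=2: 3/10 × log_e[(3/10)/(1/10)] = 3/10 × 1.0986 = 0.3296

D_KL(P||Q) = 0.1540 nats

Note: KL divergence is always non-negative and equals 0 iff P = Q.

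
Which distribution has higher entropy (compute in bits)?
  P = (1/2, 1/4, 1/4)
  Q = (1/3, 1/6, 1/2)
P

Computing entropies in bits:
H(P) = 1.5000
H(Q) = 1.4591

Distribution P has higher entropy.

Intuition: The distribution closer to uniform (more spread out) has higher entropy.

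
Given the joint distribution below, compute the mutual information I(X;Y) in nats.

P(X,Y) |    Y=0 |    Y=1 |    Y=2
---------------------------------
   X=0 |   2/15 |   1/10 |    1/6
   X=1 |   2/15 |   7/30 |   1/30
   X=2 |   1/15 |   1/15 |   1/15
0.0794 nats

Mutual information: I(X;Y) = H(X) + H(Y) - H(X,Y)

Marginals:
P(X) = (2/5, 2/5, 1/5), H(X) = 1.0549 nats
P(Y) = (1/3, 2/5, 4/15), H(Y) = 1.0852 nats

Joint entropy: H(X,Y) = 2.0607 nats

I(X;Y) = 1.0549 + 1.0852 - 2.0607 = 0.0794 nats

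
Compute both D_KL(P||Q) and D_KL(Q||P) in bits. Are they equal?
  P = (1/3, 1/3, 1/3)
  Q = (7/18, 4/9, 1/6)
D_KL(P||Q) = 0.1209, D_KL(Q||P) = 0.1043

KL divergence is not symmetric: D_KL(P||Q) ≠ D_KL(Q||P) in general.

D_KL(P||Q) = 0.1209 bits
D_KL(Q||P) = 0.1043 bits

No, they are not equal!

This asymmetry is why KL divergence is not a true distance metric.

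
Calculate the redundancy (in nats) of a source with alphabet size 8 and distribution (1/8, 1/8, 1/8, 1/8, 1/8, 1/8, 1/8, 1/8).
0.0000 nats

Redundancy measures how far a source is from maximum entropy:
R = H_max - H(X)

Maximum entropy for 8 symbols: H_max = log_e(8) = 2.0794 nats
Actual entropy: H(X) = 2.0794 nats
Redundancy: R = 2.0794 - 2.0794 = 0.0000 nats

This redundancy represents potential for compression: the source could be compressed by 0.0000 nats per symbol.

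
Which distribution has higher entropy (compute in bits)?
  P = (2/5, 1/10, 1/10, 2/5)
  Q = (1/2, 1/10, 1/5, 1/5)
Q

Computing entropies in bits:
H(P) = 1.7219
H(Q) = 1.7610

Distribution Q has higher entropy.

Intuition: The distribution closer to uniform (more spread out) has higher entropy.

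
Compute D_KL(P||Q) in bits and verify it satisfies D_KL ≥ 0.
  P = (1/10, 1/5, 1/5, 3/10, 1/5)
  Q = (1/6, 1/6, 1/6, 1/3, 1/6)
0.0385 bits

KL divergence satisfies the Gibbs inequality: D_KL(P||Q) ≥ 0 for all distributions P, Q.

D_KL(P||Q) = Σ p(x) log(p(x)/q(x))
Term by term:
  x=0: 1/10 × log_2[(1/10)/(1/6)] = -0.0737
  x=1: 1/5 × log_2[(1/5)/(1/6)] = 0.0526
  x=2: 1/5 × log_2[(1/5)/(1/6)] = 0.0526
  x=3: 3/10 × log_2[(3/10)/(1/3)] = -0.0456
  x=4: 1/5 × log_2[(1/5)/(1/6)] = 0.0526
D_KL(P||Q) = 0.0385 bits

D_KL(P||Q) = 0.0385 ≥ 0 ✓

This non-negativity is a fundamental property: relative entropy cannot be negative because it measures how different Q is from P.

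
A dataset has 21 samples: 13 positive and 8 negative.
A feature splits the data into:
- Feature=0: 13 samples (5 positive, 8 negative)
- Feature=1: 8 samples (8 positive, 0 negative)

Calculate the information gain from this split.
0.3637 bits

Information Gain = H(Y) - H(Y|Feature)

Before split:
P(positive) = 13/21 = 0.6190
H(Y) = 0.9587 bits

After split:
Feature=0: H = 0.9612 bits (weight = 13/21)
Feature=1: H = 0.0000 bits (weight = 8/21)
H(Y|Feature) = (13/21)×0.9612 + (8/21)×0.0000 = 0.5951 bits

Information Gain = 0.9587 - 0.5951 = 0.3637 bits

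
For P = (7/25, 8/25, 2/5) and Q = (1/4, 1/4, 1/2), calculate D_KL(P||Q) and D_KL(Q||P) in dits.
D_KL(P||Q) = 0.0093, D_KL(Q||P) = 0.0093

KL divergence is not symmetric: D_KL(P||Q) ≠ D_KL(Q||P) in general.

D_KL(P||Q) = 0.0093 dits
D_KL(Q||P) = 0.0093 dits

In this case they happen to be equal (to 4 decimal places).

This asymmetry is why KL divergence is not a true distance metric.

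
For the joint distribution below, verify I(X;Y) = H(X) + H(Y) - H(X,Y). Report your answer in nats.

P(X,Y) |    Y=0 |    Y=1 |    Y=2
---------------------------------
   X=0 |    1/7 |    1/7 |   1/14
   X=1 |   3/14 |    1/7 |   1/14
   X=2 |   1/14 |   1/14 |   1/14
I(X;Y) = 0.0153 nats

Mutual information has multiple equivalent forms:
- I(X;Y) = H(X) - H(X|Y)
- I(X;Y) = H(Y) - H(Y|X)
- I(X;Y) = H(X) + H(Y) - H(X,Y)

Computing all quantities:
H(X) = 1.0609, H(Y) = 1.0609, H(X,Y) = 2.1066
H(X|Y) = 1.0456, H(Y|X) = 1.0456

Verification:
H(X) - H(X|Y) = 1.0609 - 1.0456 = 0.0153
H(Y) - H(Y|X) = 1.0609 - 1.0456 = 0.0153
H(X) + H(Y) - H(X,Y) = 1.0609 + 1.0609 - 2.1066 = 0.0153

All forms give I(X;Y) = 0.0153 nats. ✓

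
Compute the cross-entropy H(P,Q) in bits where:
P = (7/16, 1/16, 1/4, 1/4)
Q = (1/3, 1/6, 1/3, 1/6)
1.8975 bits

Cross-entropy: H(P,Q) = -Σ p(x) log q(x)

Alternatively: H(P,Q) = H(P) + D_KL(P||Q)
H(P) = 1.7718 bits
D_KL(P||Q) = 0.1257 bits

H(P,Q) = 1.7718 + 0.1257 = 1.8975 bits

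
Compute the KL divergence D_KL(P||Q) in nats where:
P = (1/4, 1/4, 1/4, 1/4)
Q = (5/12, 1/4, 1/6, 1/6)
0.0750 nats

KL divergence: D_KL(P||Q) = Σ p(x) log(p(x)/q(x))

Computing term by term:
  x=0: 1/4 × log_e[(1/4)/(5/12)] = 1/4 × -0.5108 = -0.1277
  x=1: 1/4 × log_e[(1/4)/(1/4)] = 1/4 × 0.0000 = 0.0000
  x=2: 1/4 × log_e[(1/4)/(1/6)] = 1/4 × 0.4055 = 0.1014
  x=3: 1/4 × log_e[(1/4)/(1/6)] = 1/4 × 0.4055 = 0.1014

D_KL(P||Q) = 0.0750 nats

Note: KL divergence is always non-negative and equals 0 iff P = Q.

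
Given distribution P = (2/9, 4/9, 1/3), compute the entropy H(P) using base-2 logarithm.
1.5305 bits

Shannon entropy is H(X) = -Σ p(x) log p(x).

For P = (2/9, 4/9, 1/3):
H = -2/9 × log_2(2/9) -4/9 × log_2(4/9) -1/3 × log_2(1/3)
H = 1.5305 bits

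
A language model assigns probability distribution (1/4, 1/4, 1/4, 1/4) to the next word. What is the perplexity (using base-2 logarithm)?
4.0000

Perplexity is 2^H (or exp(H) for natural log).

First, H = -Σ p log p = 2.0000 bits
Perplexity = 2^2.0000 = 4.0000

Interpretation: The model's uncertainty is equivalent to choosing uniformly among 4.0 options.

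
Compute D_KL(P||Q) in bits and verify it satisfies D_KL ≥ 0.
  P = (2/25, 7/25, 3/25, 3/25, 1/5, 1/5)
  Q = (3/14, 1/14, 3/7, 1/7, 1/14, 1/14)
0.7817 bits

KL divergence satisfies the Gibbs inequality: D_KL(P||Q) ≥ 0 for all distributions P, Q.

D_KL(P||Q) = Σ p(x) log(p(x)/q(x))
Term by term:
  x=0: 2/25 × log_2[(2/25)/(3/14)] = -0.1137
  x=1: 7/25 × log_2[(7/25)/(1/14)] = 0.5518
  x=2: 3/25 × log_2[(3/25)/(3/7)] = -0.2204
  x=3: 3/25 × log_2[(3/25)/(1/7)] = -0.0302
  x=4: 1/5 × log_2[(1/5)/(1/14)] = 0.2971
  x=5: 1/5 × log_2[(1/5)/(1/14)] = 0.2971
D_KL(P||Q) = 0.7817 bits

D_KL(P||Q) = 0.7817 ≥ 0 ✓

This non-negativity is a fundamental property: relative entropy cannot be negative because it measures how different Q is from P.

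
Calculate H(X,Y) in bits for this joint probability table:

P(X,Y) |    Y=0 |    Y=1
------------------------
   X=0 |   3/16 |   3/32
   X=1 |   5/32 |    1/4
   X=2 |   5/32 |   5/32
2.5283 bits

Joint entropy is H(X,Y) = -Σ_{x,y} p(x,y) log p(x,y).

Summing over all non-zero entries:
H(X,Y) = -[3/16·log_2(3/16) + 3/32·log_2(3/32) + 5/32·log_2(5/32) + 1/4·log_2(1/4) + 5/32·log_2(5/32) + 5/32·log_2(5/32)]
H(X,Y) = 2.5283 bits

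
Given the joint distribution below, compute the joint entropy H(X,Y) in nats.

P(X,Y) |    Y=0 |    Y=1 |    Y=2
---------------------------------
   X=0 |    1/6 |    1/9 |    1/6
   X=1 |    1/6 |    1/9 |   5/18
1.7400 nats

Joint entropy is H(X,Y) = -Σ_{x,y} p(x,y) log p(x,y).

Summing over all non-zero entries:
H(X,Y) = -[1/6·log_e(1/6) + 1/9·log_e(1/9) + 1/6·log_e(1/6) + 1/6·log_e(1/6) + 1/9·log_e(1/9) + 5/18·log_e(5/18)]
H(X,Y) = 1.7400 nats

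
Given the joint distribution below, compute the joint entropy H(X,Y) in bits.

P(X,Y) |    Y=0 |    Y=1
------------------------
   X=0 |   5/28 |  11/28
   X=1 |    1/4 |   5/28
1.9172 bits

Joint entropy is H(X,Y) = -Σ_{x,y} p(x,y) log p(x,y).

Summing over all non-zero entries:
H(X,Y) = -[5/28·log_2(5/28) + 11/28·log_2(11/28) + 1/4·log_2(1/4) + 5/28·log_2(5/28)]
H(X,Y) = 1.9172 bits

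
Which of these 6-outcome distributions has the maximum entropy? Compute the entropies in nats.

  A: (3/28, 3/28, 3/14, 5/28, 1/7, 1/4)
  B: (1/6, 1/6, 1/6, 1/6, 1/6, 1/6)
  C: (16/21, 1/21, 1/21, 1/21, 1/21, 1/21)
B

For a discrete distribution over n outcomes, entropy is maximized by the uniform distribution.

Computing entropies:
H(A) = 1.7409 nats
H(B) = 1.7918 nats
H(C) = 0.9321 nats

The uniform distribution (where all probabilities equal 1/6) achieves the maximum entropy of log_e(6) = 1.7918 nats.

Distribution B has the highest entropy.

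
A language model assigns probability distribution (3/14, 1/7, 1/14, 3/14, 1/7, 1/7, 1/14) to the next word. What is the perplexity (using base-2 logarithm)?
6.4958

Perplexity is 2^H (or exp(H) for natural log).

First, H = -Σ p log p = 2.6995 bits
Perplexity = 2^2.6995 = 6.4958

Interpretation: The model's uncertainty is equivalent to choosing uniformly among 6.5 options.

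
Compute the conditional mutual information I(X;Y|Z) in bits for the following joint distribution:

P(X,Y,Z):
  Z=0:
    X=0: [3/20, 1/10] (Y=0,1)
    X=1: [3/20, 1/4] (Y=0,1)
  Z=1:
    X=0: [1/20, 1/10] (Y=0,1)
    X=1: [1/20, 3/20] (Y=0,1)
0.0248 bits

Conditional mutual information: I(X;Y|Z) = H(X|Z) + H(Y|Z) - H(X,Y|Z)

H(Z) = 0.9341
H(X,Z) = 1.9037 → H(X|Z) = 0.9696
H(Y,Z) = 1.8834 → H(Y|Z) = 0.9493
H(X,Y,Z) = 2.8282 → H(X,Y|Z) = 1.8941

I(X;Y|Z) = 0.9696 + 0.9493 - 1.8941 = 0.0248 bits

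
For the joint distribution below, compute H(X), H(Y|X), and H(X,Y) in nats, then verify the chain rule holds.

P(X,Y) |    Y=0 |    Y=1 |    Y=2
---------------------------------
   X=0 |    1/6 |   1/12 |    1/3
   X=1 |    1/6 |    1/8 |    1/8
H(X,Y) = 1.6904, H(X) = 0.6792, H(Y|X) = 1.0112 (all in nats)

Chain rule: H(X,Y) = H(X) + H(Y|X)

Left side — joint entropy directly:
H(X,Y) = -Σ p(x,y) log p(x,y) = 1.6904 nats

Right side — compute H(Y|X) from the conditional distributions:
P(X) = (7/12, 5/12), so H(X) = 0.6792 nats
H(Y|X) = Σ_x P(X=x) · H(Y|X=x):
  P(Y|X=0) = (2/7, 1/7, 4/7), H(Y|X=0) = 0.9557, weight P(X=0) = 7/12
  P(Y|X=1) = (2/5, 3/10, 3/10), H(Y|X=1) = 1.0889, weight P(X=1) = 5/12
H(Y|X) = 1.0112 nats

H(X) + H(Y|X) = 0.6792 + 1.0112 = 1.6904 nats

Both sides equal 1.6904 nats. ✓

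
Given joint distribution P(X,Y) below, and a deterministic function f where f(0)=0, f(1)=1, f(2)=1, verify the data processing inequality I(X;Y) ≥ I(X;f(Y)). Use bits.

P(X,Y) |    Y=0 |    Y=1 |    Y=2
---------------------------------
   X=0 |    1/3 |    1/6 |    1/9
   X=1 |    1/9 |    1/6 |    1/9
I(X;Y) = 0.0480, I(X;f(Y)) = 0.0480, inequality holds: 0.0480 ≥ 0.0480

Data Processing Inequality: For any Markov chain X → Y → Z, we have I(X;Y) ≥ I(X;Z).

Here Z = f(Y) is a deterministic function of Y, forming X → Y → Z.

Original I(X;Y) = 0.0480 bits

After applying f:
P(X,Z) where Z=f(Y):
- P(X,Z=0) = P(X,Y=0)
- P(X,Z=1) = P(X,Y=1) + P(X,Y=2)

I(X;Z) = I(X;f(Y)) = 0.0480 bits

Verification: 0.0480 ≥ 0.0480 ✓

Information cannot be created by processing; the function f can only lose information about X.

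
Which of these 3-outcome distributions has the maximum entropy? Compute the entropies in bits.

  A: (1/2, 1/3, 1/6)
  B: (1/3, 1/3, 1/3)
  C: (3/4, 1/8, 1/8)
B

For a discrete distribution over n outcomes, entropy is maximized by the uniform distribution.

Computing entropies:
H(A) = 1.4591 bits
H(B) = 1.5850 bits
H(C) = 1.0613 bits

The uniform distribution (where all probabilities equal 1/3) achieves the maximum entropy of log_2(3) = 1.5850 bits.

Distribution B has the highest entropy.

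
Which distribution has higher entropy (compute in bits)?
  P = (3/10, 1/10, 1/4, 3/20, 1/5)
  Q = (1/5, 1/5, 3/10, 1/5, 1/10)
Q

Computing entropies in bits:
H(P) = 2.2282
H(Q) = 2.2464

Distribution Q has higher entropy.

Intuition: The distribution closer to uniform (more spread out) has higher entropy.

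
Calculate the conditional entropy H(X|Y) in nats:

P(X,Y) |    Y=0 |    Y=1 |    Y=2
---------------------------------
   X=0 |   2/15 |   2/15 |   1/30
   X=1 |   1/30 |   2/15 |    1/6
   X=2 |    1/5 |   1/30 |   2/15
0.9400 nats

Using the chain rule: H(X|Y) = H(X,Y) - H(Y)

First, compute H(X,Y) = 2.0352 nats

Marginal P(Y) = (11/30, 3/10, 1/3)
H(Y) = 1.0953 nats

H(X|Y) = H(X,Y) - H(Y) = 2.0352 - 1.0953 = 0.9400 nats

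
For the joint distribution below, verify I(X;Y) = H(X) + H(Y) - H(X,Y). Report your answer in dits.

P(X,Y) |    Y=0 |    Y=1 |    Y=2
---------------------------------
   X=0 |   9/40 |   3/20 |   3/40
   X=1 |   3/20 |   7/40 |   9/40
I(X;Y) = 0.0186 dits

Mutual information has multiple equivalent forms:
- I(X;Y) = H(X) - H(X|Y)
- I(X;Y) = H(Y) - H(Y|X)
- I(X;Y) = H(X) + H(Y) - H(X,Y)

Computing all quantities:
H(X) = 0.2989, H(Y) = 0.4752, H(X,Y) = 0.7555
H(X|Y) = 0.2803, H(Y|X) = 0.4567

Verification:
H(X) - H(X|Y) = 0.2989 - 0.2803 = 0.0186
H(Y) - H(Y|X) = 0.4752 - 0.4567 = 0.0186
H(X) + H(Y) - H(X,Y) = 0.2989 + 0.4752 - 0.7555 = 0.0186

All forms give I(X;Y) = 0.0186 dits. ✓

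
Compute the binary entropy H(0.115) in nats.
0.3568 nats

The binary entropy function is:
H(p) = -p log(p) - (1-p) log(1-p)

H(0.115) = -0.115 × log_e(0.115) - 0.885 × log_e(0.885)
H(0.115) = 0.3568 nats

Note: Binary entropy is maximized at p=0.5 (H=1 bit) and minimized at p=0 or p=1 (H=0).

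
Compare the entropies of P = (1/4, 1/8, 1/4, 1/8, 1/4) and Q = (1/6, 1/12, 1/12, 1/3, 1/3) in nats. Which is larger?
P

Computing entropies in nats:
H(P) = 1.5596
H(Q) = 1.4452

Distribution P has higher entropy.

Intuition: The distribution closer to uniform (more spread out) has higher entropy.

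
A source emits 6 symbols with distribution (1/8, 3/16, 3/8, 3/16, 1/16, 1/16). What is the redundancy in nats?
0.1897 nats

Redundancy measures how far a source is from maximum entropy:
R = H_max - H(X)

Maximum entropy for 6 symbols: H_max = log_e(6) = 1.7918 nats
Actual entropy: H(X) = 1.6021 nats
Redundancy: R = 1.7918 - 1.6021 = 0.1897 nats

This redundancy represents potential for compression: the source could be compressed by 0.1897 nats per symbol.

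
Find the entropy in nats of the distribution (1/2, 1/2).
0.6931 nats

Shannon entropy is H(X) = -Σ p(x) log p(x).

For P = (1/2, 1/2):
H = -1/2 × log_e(1/2) -1/2 × log_e(1/2)
H = 0.6931 nats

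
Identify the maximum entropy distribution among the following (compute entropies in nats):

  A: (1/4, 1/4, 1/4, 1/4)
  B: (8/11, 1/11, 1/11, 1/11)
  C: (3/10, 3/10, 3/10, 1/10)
A

For a discrete distribution over n outcomes, entropy is maximized by the uniform distribution.

Computing entropies:
H(A) = 1.3863 nats
H(B) = 0.8856 nats
H(C) = 1.3138 nats

The uniform distribution (where all probabilities equal 1/4) achieves the maximum entropy of log_e(4) = 1.3863 nats.

Distribution A has the highest entropy.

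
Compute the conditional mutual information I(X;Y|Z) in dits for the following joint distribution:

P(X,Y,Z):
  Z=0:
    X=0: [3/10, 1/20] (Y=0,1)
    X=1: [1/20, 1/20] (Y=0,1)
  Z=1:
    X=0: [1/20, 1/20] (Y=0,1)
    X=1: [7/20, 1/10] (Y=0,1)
0.0174 dits

Conditional mutual information: I(X;Y|Z) = H(X|Z) + H(Y|Z) - H(X,Y|Z)

H(Z) = 0.2989
H(X,Z) = 0.5156 → H(X|Z) = 0.2168
H(Y,Z) = 0.5423 → H(Y|Z) = 0.2435
H(X,Y,Z) = 0.7417 → H(X,Y|Z) = 0.4428

I(X;Y|Z) = 0.2168 + 0.2435 - 0.4428 = 0.0174 dits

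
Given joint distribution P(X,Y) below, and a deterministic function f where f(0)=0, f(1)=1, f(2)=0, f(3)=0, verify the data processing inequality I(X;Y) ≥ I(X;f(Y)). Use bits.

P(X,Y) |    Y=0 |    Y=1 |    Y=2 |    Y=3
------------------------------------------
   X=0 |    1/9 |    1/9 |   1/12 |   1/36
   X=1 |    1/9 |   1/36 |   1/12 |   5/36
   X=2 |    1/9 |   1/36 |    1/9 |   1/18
I(X;Y) = 0.1197, I(X;f(Y)) = 0.0684, inequality holds: 0.1197 ≥ 0.0684

Data Processing Inequality: For any Markov chain X → Y → Z, we have I(X;Y) ≥ I(X;Z).

Here Z = f(Y) is a deterministic function of Y, forming X → Y → Z.

Original I(X;Y) = 0.1197 bits

After applying f:
P(X,Z) where Z=f(Y):
- P(X,Z=0) = P(X,Y=0) + P(X,Y=2) + P(X,Y=3)
- P(X,Z=1) = P(X,Y=1)

I(X;Z) = I(X;f(Y)) = 0.0684 bits

Verification: 0.1197 ≥ 0.0684 ✓

Information cannot be created by processing; the function f can only lose information about X.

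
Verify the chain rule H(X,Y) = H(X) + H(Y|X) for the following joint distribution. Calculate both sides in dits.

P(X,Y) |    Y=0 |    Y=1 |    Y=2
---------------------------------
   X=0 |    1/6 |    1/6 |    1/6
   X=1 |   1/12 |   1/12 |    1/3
H(X,Y) = 0.7280, H(X) = 0.3010, H(Y|X) = 0.4269 (all in dits)

Chain rule: H(X,Y) = H(X) + H(Y|X)

Left side — joint entropy directly:
H(X,Y) = -Σ p(x,y) log p(x,y) = 0.7280 dits

Right side — compute H(Y|X) from the conditional distributions:
P(X) = (1/2, 1/2), so H(X) = 0.3010 dits
H(Y|X) = Σ_x P(X=x) · H(Y|X=x):
  P(Y|X=0) = (1/3, 1/3, 1/3), H(Y|X=0) = 0.4771, weight P(X=0) = 1/2
  P(Y|X=1) = (1/6, 1/6, 2/3), H(Y|X=1) = 0.3768, weight P(X=1) = 1/2
H(Y|X) = 0.4269 dits

H(X) + H(Y|X) = 0.3010 + 0.4269 = 0.7280 dits

Both sides equal 0.7280 dits. ✓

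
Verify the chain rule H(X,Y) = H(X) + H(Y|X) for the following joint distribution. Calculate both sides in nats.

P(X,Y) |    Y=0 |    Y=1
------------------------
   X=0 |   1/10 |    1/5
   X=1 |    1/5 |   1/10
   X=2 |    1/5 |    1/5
H(X,Y) = 1.7481, H(X) = 1.0889, H(Y|X) = 0.6592 (all in nats)

Chain rule: H(X,Y) = H(X) + H(Y|X)

Left side — joint entropy directly:
H(X,Y) = -Σ p(x,y) log p(x,y) = 1.7481 nats

Right side — compute H(Y|X) from the conditional distributions:
P(X) = (3/10, 3/10, 2/5), so H(X) = 1.0889 nats
H(Y|X) = Σ_x P(X=x) · H(Y|X=x):
  P(Y|X=0) = (1/3, 2/3), H(Y|X=0) = 0.6365, weight P(X=0) = 3/10
  P(Y|X=1) = (2/3, 1/3), H(Y|X=1) = 0.6365, weight P(X=1) = 3/10
  P(Y|X=2) = (1/2, 1/2), H(Y|X=2) = 0.6931, weight P(X=2) = 2/5
H(Y|X) = 0.6592 nats

H(X) + H(Y|X) = 1.0889 + 0.6592 = 1.7481 nats

Both sides equal 1.7481 nats. ✓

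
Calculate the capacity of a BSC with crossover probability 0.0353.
0.7797 bits

For a binary symmetric channel (BSC) with error probability p:
Capacity C = 1 - H(p) bits per symbol

where H(p) = -p log₂(p) - (1-p) log₂(1-p) is the binary entropy function.

H(0.0353) = 0.2203 bits
C = 1 - 0.2203 = 0.7797 bits per symbol

This means we can reliably transmit up to 0.7797 bits of information per channel use.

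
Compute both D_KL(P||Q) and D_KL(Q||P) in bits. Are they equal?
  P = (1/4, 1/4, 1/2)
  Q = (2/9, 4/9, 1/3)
D_KL(P||Q) = 0.1274, D_KL(Q||P) = 0.1362

KL divergence is not symmetric: D_KL(P||Q) ≠ D_KL(Q||P) in general.

D_KL(P||Q) = 0.1274 bits
D_KL(Q||P) = 0.1362 bits

No, they are not equal!

This asymmetry is why KL divergence is not a true distance metric.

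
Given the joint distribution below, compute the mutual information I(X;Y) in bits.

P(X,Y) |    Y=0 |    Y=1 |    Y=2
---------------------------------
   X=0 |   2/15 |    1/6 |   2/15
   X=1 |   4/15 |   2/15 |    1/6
0.0252 bits

Mutual information: I(X;Y) = H(X) + H(Y) - H(X,Y)

Marginals:
P(X) = (13/30, 17/30), H(X) = 0.9871 bits
P(Y) = (2/5, 3/10, 3/10), H(Y) = 1.5710 bits

Joint entropy: H(X,Y) = 2.5329 bits

I(X;Y) = 0.9871 + 1.5710 - 2.5329 = 0.0252 bits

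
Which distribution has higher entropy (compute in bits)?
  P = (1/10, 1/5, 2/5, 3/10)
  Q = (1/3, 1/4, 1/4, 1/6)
Q

Computing entropies in bits:
H(P) = 1.8464
H(Q) = 1.9591

Distribution Q has higher entropy.

Intuition: The distribution closer to uniform (more spread out) has higher entropy.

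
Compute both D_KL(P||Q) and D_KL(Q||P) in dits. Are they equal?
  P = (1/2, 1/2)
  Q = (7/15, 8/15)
D_KL(P||Q) = 0.0010, D_KL(Q||P) = 0.0010

KL divergence is not symmetric: D_KL(P||Q) ≠ D_KL(Q||P) in general.

D_KL(P||Q) = 0.0010 dits
D_KL(Q||P) = 0.0010 dits

In this case they happen to be equal (to 4 decimal places).

This asymmetry is why KL divergence is not a true distance metric.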